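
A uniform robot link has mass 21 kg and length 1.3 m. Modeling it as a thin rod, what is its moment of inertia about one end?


I = (1/3) * m * L^2
= (1/3) * 21 * 1.3^2
= 0.333333 * 21 * 1.69
= 11.83 kg*m^2


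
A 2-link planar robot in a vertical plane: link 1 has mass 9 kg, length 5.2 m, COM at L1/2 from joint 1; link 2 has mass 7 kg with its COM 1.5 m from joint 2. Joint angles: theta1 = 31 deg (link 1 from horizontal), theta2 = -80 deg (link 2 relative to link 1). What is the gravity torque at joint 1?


Horizontal distance from joint 1 to link-1 COM:
  x_c1 = (L1/2)*cos(t1) = 2.6 * 0.8572 = 2.2286 m
Horizontal distance from joint 1 to link-2 COM:
  x_c2 = L1*cos(t1) + Lc2*cos(t1+t2)
       = 5.2*0.8572 + 1.5*0.6561 = 5.4414 m
tau1 = m1*g*x_c1 + m2*g*x_c2
     = 9*9.81*2.2286 + 7*9.81*5.4414
     = 196.7662 + 373.6581
     = 570.4243 Nm


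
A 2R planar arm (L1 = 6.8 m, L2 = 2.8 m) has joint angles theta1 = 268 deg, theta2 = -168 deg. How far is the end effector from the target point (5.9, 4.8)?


End effector via forward kinematics:
x = L1*cos(t1) + L2*cos(t1+t2) = -0.7235
y = L1*sin(t1) + L2*sin(t1+t2) = -4.0384
Distance to target:
d = sqrt((5.9 - -0.7235)^2 + (4.8 - -4.0384)^2)
= sqrt(43.8712 + 78.1172)
= 11.0448 m


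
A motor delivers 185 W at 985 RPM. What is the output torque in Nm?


omega = 985 * 2*pi/60 = 103.149 rad/s
tau = P / omega = 185 / 103.149
= 1.7935 Nm


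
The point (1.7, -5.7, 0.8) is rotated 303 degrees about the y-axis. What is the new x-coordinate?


Rotation about y-axis: x' = x*cos(theta) + z*sin(theta)
= 1.7 * 0.5446 + 0.8 * -0.8387
= 0.2549


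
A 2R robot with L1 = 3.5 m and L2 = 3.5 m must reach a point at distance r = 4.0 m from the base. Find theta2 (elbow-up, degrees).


cos(theta2) = (r^2 - L1^2 - L2^2) / (2*L1*L2)
cos(theta2) = (16.0 - 12.25 - 12.25) / 24.5
cos(theta2) = -0.346939
theta2 = 110.3002 degrees


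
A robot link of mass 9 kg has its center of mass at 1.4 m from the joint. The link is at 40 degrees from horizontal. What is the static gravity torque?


tau = m*g*L*cos(angle)
= 9 * 9.81 * 1.4 * cos(40 deg)
= 9 * 9.81 * 1.4 * 0.766
= 94.6877 Nm


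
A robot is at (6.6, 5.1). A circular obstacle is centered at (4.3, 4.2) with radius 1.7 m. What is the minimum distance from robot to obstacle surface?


center_dist = sqrt((6.6-4.3)^2 + (5.1-4.2)^2)
= sqrt(5.29 + 0.81)
= 2.4698
min_dist = center_dist - radius = 2.4698 - 1.7 = 0.7698 m


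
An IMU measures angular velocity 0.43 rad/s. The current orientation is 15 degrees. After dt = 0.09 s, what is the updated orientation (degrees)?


delta_theta = w * dt = 0.43 * 0.09 = 0.0387 rad
= 2.2173 deg
theta_new = 15 + 2.2173 = 17.2173 deg


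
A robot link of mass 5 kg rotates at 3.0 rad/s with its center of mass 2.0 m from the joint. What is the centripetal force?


F = m * omega^2 * r
= 5 * 3.0^2 * 2.0
= 5 * 9.0 * 2.0
= 90.0 N


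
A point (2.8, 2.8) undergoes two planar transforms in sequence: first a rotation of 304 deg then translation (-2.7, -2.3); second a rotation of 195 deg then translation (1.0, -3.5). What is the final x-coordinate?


After transform 1:
x1 = cos(304)*2.8 - sin(304)*2.8 + -2.7 = 1.187
y1 = sin(304)*2.8 + cos(304)*2.8 + -2.3 = -3.0556
After transform 2:
x2 = cos(195)*1.187 - sin(195)*-3.0556 + 1.0
= -0.9374


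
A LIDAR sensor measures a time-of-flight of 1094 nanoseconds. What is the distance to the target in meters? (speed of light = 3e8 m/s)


tof = 1094 ns = 1.094e-06 s
dist = c * tof / 2
= 3e8 * 1.094e-06 / 2
= 164.1 m


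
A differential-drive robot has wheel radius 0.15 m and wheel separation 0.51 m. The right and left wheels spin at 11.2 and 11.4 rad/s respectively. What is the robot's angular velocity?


vR = r*wR = 0.15*11.2 = 1.68 m/s
vL = r*wL = 0.15*11.4 = 1.71 m/s
v = (vR+vL)/2 = 1.695 m/s
omega = (vR-vL)/L = -0.0588 rad/s
angular velocity = -0.0588 rad/s


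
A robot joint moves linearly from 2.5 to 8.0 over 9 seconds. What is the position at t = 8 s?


s = t/T = 8/9 = 0.8889
p(t) = p0 + (pf-p0)*s
= 2.5 + (8.0 - 2.5) * 0.8889
= 7.3889


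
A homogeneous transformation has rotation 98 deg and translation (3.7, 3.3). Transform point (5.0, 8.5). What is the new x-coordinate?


x' = cos(theta)*px - sin(theta)*py + tx
= -0.1392*5.0 - 0.9903*8.5 + 3.7
= -5.4131


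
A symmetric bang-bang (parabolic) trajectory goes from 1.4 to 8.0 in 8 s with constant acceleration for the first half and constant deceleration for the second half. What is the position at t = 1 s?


Symmetric rest-to-rest: each phase covers (pf-p0)/2 in time T/2. 0.5*a*(T/2)^2 = (pf-p0)/2 => a = 4*(pf-p0)/T^2
a = 4*(8.0-1.4)/8^2 = 0.4125
t = 1 is in the acceleration phase (t <= T/2).
p = p0 + 0.5*a*t^2 = 1.4 + 0.5*0.4125*1^2
= 1.6062


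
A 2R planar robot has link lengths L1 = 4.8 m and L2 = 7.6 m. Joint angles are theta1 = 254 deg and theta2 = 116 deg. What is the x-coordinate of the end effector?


Convert angles to radians: theta1 = 4.4331, theta2 = 2.0246
x = L1*cos(theta1) + L2*cos(theta1+theta2)
x = -1.3231 + 7.4845
x = 6.1615


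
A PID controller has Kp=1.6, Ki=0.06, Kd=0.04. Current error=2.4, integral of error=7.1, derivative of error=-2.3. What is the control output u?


u = Kp*e + Ki*int(e) + Kd*de/dt
= 1.6*2.4 + 0.06*7.1 + 0.04*(-2.3)
= 3.84 + 0.426 + -0.092
= 4.174


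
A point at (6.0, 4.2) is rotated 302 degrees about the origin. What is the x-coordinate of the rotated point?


x' = x*cos(theta) - y*sin(theta)
cos(302 deg) = 0.5299, sin(302 deg) = -0.848
x' = 6.0 * 0.5299 - 4.2 * -0.848
= 3.1795 - -3.5618
= 6.7413


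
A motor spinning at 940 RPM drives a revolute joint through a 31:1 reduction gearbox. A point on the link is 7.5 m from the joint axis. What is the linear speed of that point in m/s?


omega_motor = 940 * 2*pi/60 = 98.4366 rad/s
omega_joint = omega_motor / 31 = 3.1754 rad/s
v = omega_joint * r = 3.1754 * 7.5
= 23.8153 m/s


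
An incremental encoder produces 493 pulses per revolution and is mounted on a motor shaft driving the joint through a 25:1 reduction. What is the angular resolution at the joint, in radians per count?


counts per rev = 493
effective counts at joint = 493 * 25 = 12325
resolution = 2*pi / 12325
= 5.0979e-04 rad/count


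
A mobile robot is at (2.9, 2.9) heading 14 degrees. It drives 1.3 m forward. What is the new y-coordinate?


y_new = y0 + d*sin(theta)
= 2.9 + 1.3*sin(14)
= 2.9 + 0.3145
= 3.2145


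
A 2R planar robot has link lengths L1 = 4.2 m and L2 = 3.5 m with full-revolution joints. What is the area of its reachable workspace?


r_max = L1 + L2 = 7.7 m
r_min = |L1 - L2| = 0.7 m
Area = pi*(r_max^2 - r_min^2)
= pi*(59.29 - 0.49)
= pi * 58.8
= 184.7256 m^2


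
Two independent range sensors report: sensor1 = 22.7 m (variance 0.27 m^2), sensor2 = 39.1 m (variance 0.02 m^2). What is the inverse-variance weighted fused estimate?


w1 = (1/var1) / (1/var1 + 1/var2)
   = 3.7037 / (3.7037 + 50.0) = 0.069
w2 = 1 - w1 = 0.931
fused = w1*s1 + w2*s2 = 1.5655 + 36.4034
= 37.969 m


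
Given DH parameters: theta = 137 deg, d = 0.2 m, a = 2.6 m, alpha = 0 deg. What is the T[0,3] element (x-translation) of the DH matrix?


T[0,3] = a * cos(theta)
= 2.6 * cos(137 deg)
= 2.6 * -0.7314
= -1.9015


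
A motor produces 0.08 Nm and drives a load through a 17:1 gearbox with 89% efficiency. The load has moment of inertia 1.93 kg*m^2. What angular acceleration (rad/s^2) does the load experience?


tau_out = tau_motor * N * eta
= 0.08 * 17 * 0.89 = 1.2104 Nm
alpha = tau_out / I = 1.2104 / 1.93
= 0.6272 rad/s^2


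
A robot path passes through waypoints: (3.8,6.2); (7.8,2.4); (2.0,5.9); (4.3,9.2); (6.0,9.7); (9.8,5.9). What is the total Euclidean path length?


Segment lengths:
  seg1 = sqrt((4.0)^2 + (-3.8)^2) = 5.5172
  seg2 = sqrt((-5.8)^2 + (3.5)^2) = 6.7742
  seg3 = sqrt((2.3)^2 + (3.3)^2) = 4.0224
  seg4 = sqrt((1.7)^2 + (0.5)^2) = 1.772
  seg5 = sqrt((3.8)^2 + (-3.8)^2) = 5.374
Total = 23.4599


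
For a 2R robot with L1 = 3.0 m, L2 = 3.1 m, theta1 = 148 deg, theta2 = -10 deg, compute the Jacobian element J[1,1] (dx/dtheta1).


J[1,1] = -L1*sin(t1) - L2*sin(t1+t2)
= -3.0*sin(148) - 3.1*sin(138)
= -3.6641


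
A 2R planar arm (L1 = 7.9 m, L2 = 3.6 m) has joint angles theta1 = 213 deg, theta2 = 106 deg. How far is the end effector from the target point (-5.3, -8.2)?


End effector via forward kinematics:
x = L1*cos(t1) + L2*cos(t1+t2) = -3.9085
y = L1*sin(t1) + L2*sin(t1+t2) = -6.6645
Distance to target:
d = sqrt((-5.3 - -3.9085)^2 + (-8.2 - -6.6645)^2)
= sqrt(1.9362 + 2.3579)
= 2.0722 m


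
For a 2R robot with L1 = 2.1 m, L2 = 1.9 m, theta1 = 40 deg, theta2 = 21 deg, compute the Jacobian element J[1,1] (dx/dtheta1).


J[1,1] = -L1*sin(t1) - L2*sin(t1+t2)
= -2.1*sin(40) - 1.9*sin(61)
= -3.0116


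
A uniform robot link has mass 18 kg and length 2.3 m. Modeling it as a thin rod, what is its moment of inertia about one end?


I = (1/3) * m * L^2
= (1/3) * 18 * 2.3^2
= 0.333333 * 18 * 5.29
= 31.74 kg*m^2


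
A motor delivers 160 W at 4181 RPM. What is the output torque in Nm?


omega = 4181 * 2*pi/60 = 437.8333 rad/s
tau = P / omega = 160 / 437.8333
= 0.3654 Nm


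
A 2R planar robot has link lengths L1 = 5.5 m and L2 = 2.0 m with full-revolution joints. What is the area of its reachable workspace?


r_max = L1 + L2 = 7.5 m
r_min = |L1 - L2| = 3.5 m
Area = pi*(r_max^2 - r_min^2)
= pi*(56.25 - 12.25)
= pi * 44.0
= 138.2301 m^2


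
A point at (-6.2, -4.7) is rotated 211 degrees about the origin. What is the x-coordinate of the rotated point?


x' = x*cos(theta) - y*sin(theta)
cos(211 deg) = -0.8572, sin(211 deg) = -0.515
x' = -6.2 * -0.8572 - -4.7 * -0.515
= 5.3144 - 2.4207
= 2.8938


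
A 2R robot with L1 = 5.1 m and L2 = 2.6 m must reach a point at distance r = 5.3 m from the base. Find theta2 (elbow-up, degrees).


cos(theta2) = (r^2 - L1^2 - L2^2) / (2*L1*L2)
cos(theta2) = (28.09 - 26.01 - 6.76) / 26.52
cos(theta2) = -0.176471
theta2 = 100.1642 degrees


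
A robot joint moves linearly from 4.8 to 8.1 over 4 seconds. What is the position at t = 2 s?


s = t/T = 2/4 = 0.5
p(t) = p0 + (pf-p0)*s
= 4.8 + (8.1 - 4.8) * 0.5
= 6.45


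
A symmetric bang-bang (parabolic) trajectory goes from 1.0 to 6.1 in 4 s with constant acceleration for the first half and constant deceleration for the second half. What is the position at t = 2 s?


Symmetric rest-to-rest: each phase covers (pf-p0)/2 in time T/2. 0.5*a*(T/2)^2 = (pf-p0)/2 => a = 4*(pf-p0)/T^2
a = 4*(6.1-1.0)/4^2 = 1.275
t = 2 is in the acceleration phase (t <= T/2).
p = p0 + 0.5*a*t^2 = 1.0 + 0.5*1.275*2^2
= 3.55


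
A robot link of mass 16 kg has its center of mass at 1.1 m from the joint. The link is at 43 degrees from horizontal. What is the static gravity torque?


tau = m*g*L*cos(angle)
= 16 * 9.81 * 1.1 * cos(43 deg)
= 16 * 9.81 * 1.1 * 0.7314
= 126.2726 Nm


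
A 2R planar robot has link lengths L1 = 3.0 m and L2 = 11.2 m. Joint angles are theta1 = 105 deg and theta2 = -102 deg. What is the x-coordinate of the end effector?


Convert angles to radians: theta1 = 1.8326, theta2 = -1.7802
x = L1*cos(theta1) + L2*cos(theta1+theta2)
x = -0.7765 + 11.1847
x = 10.4082


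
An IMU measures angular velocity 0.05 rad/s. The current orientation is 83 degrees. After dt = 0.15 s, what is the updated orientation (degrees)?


delta_theta = w * dt = 0.05 * 0.15 = 0.0075 rad
= 0.4297 deg
theta_new = 83 + 0.4297 = 83.4297 deg


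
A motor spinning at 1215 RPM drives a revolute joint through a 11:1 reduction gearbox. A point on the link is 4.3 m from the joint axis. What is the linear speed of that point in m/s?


omega_motor = 1215 * 2*pi/60 = 127.2345 rad/s
omega_joint = omega_motor / 11 = 11.5668 rad/s
v = omega_joint * r = 11.5668 * 4.3
= 49.7371 m/s


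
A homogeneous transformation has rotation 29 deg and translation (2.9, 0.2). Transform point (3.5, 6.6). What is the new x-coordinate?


x' = cos(theta)*px - sin(theta)*py + tx
= 0.8746*3.5 - 0.4848*6.6 + 2.9
= 2.7614


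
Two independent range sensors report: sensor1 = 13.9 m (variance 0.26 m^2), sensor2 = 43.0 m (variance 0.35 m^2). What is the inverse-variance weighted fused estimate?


w1 = (1/var1) / (1/var1 + 1/var2)
   = 3.8462 / (3.8462 + 2.8571) = 0.5738
w2 = 1 - w1 = 0.4262
fused = w1*s1 + w2*s2 = 7.9754 + 18.3279
= 26.3033 m


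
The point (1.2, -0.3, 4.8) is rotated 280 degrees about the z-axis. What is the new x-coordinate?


Rotation about z-axis: x' = x*cos(theta) - y*sin(theta)
= 1.2 * 0.1736 - -0.3 * -0.9848
= -0.0871


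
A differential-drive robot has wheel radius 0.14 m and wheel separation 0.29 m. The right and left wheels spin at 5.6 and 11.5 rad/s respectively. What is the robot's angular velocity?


vR = r*wR = 0.14*5.6 = 0.784 m/s
vL = r*wL = 0.14*11.5 = 1.61 m/s
v = (vR+vL)/2 = 1.197 m/s
omega = (vR-vL)/L = -2.8483 rad/s
angular velocity = -2.8483 rad/s


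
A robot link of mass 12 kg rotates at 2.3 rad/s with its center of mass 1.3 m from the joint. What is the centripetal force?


F = m * omega^2 * r
= 12 * 2.3^2 * 1.3
= 12 * 5.29 * 1.3
= 82.524 N


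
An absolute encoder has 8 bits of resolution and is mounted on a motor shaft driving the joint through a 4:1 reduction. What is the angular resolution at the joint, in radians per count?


counts = 2^8 = 256
effective counts at joint = 256 * 4 = 1024
resolution = 2*pi / 1024
= 0.0061 rad/count


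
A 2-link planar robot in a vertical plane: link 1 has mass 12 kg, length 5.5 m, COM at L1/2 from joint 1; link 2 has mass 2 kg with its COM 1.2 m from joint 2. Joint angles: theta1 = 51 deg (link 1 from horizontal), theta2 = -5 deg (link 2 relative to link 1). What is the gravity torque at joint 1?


Horizontal distance from joint 1 to link-1 COM:
  x_c1 = (L1/2)*cos(t1) = 2.75 * 0.6293 = 1.7306 m
Horizontal distance from joint 1 to link-2 COM:
  x_c2 = L1*cos(t1) + Lc2*cos(t1+t2)
       = 5.5*0.6293 + 1.2*0.6947 = 4.2949 m
tau1 = m1*g*x_c1 + m2*g*x_c2
     = 12*9.81*1.7306 + 2*9.81*4.2949
     = 203.7299 + 84.265
     = 287.9949 Nm


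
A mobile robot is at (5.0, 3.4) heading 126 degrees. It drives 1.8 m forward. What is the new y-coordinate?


y_new = y0 + d*sin(theta)
= 3.4 + 1.8*sin(126)
= 3.4 + 1.4562
= 4.8562


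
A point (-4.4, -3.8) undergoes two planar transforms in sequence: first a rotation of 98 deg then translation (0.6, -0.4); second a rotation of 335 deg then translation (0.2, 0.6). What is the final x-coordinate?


After transform 1:
x1 = cos(98)*-4.4 - sin(98)*-3.8 + 0.6 = 4.9754
y1 = sin(98)*-4.4 + cos(98)*-3.8 + -0.4 = -4.2283
After transform 2:
x2 = cos(335)*4.9754 - sin(335)*-4.2283 + 0.2
= 2.9223


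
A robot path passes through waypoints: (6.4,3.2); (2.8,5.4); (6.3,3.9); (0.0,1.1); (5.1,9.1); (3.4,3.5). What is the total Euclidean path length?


Segment lengths:
  seg1 = sqrt((-3.6)^2 + (2.2)^2) = 4.219
  seg2 = sqrt((3.5)^2 + (-1.5)^2) = 3.8079
  seg3 = sqrt((-6.3)^2 + (-2.8)^2) = 6.8942
  seg4 = sqrt((5.1)^2 + (8.0)^2) = 9.4874
  seg5 = sqrt((-1.7)^2 + (-5.6)^2) = 5.8523
Total = 30.2608


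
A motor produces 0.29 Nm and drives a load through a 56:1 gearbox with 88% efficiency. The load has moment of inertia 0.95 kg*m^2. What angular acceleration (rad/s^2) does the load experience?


tau_out = tau_motor * N * eta
= 0.29 * 56 * 0.88 = 14.2912 Nm
alpha = tau_out / I = 14.2912 / 0.95
= 15.0434 rad/s^2


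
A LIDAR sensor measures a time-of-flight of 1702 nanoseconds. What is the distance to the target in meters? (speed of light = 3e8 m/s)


tof = 1702 ns = 1.702e-06 s
dist = c * tof / 2
= 3e8 * 1.702e-06 / 2
= 255.3 m


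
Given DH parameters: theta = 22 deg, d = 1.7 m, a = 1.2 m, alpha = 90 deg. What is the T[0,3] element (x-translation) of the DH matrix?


T[0,3] = a * cos(theta)
= 1.2 * cos(22 deg)
= 1.2 * 0.9272
= 1.1126


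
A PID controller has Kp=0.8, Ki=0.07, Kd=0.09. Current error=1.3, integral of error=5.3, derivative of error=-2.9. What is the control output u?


u = Kp*e + Ki*int(e) + Kd*de/dt
= 0.8*1.3 + 0.07*5.3 + 0.09*(-2.9)
= 1.04 + 0.371 + -0.261
= 1.15


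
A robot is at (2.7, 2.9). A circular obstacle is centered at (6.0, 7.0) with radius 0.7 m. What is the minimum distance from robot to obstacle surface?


center_dist = sqrt((2.7-6.0)^2 + (2.9-7.0)^2)
= sqrt(10.89 + 16.81)
= 5.2631
min_dist = center_dist - radius = 5.2631 - 0.7 = 4.5631 m


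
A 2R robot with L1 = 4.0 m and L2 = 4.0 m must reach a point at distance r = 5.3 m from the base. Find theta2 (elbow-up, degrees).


cos(theta2) = (r^2 - L1^2 - L2^2) / (2*L1*L2)
cos(theta2) = (28.09 - 16.0 - 16.0) / 32.0
cos(theta2) = -0.122188
theta2 = 97.0184 degrees


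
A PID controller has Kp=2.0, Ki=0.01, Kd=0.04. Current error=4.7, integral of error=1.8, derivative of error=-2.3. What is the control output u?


u = Kp*e + Ki*int(e) + Kd*de/dt
= 2.0*4.7 + 0.01*1.8 + 0.04*(-2.3)
= 9.4 + 0.018 + -0.092
= 9.326


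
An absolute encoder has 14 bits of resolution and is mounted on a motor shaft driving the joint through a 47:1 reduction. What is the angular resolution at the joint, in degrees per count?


counts = 2^14 = 16384
effective counts at joint = 16384 * 47 = 770048
resolution = 360 / 770048
= 4.6750e-04 deg/count


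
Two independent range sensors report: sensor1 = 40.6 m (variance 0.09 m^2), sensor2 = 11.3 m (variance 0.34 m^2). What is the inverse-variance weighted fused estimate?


w1 = (1/var1) / (1/var1 + 1/var2)
   = 11.1111 / (11.1111 + 2.9412) = 0.7907
w2 = 1 - w1 = 0.2093
fused = w1*s1 + w2*s2 = 32.1023 + 2.3651
= 34.4674 m


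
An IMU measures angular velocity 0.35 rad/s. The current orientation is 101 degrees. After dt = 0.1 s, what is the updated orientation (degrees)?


delta_theta = w * dt = 0.35 * 0.1 = 0.035 rad
= 2.0054 deg
theta_new = 101 + 2.0054 = 103.0054 deg


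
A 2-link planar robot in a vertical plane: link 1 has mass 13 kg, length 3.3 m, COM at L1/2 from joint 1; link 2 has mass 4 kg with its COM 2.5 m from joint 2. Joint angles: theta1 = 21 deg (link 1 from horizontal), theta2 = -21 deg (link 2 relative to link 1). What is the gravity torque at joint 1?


Horizontal distance from joint 1 to link-1 COM:
  x_c1 = (L1/2)*cos(t1) = 1.65 * 0.9336 = 1.5404 m
Horizontal distance from joint 1 to link-2 COM:
  x_c2 = L1*cos(t1) + Lc2*cos(t1+t2)
       = 3.3*0.9336 + 2.5*1.0 = 5.5808 m
tau1 = m1*g*x_c1 + m2*g*x_c2
     = 13*9.81*1.5404 + 4*9.81*5.5808
     = 196.4482 + 218.9912
     = 415.4394 Nm


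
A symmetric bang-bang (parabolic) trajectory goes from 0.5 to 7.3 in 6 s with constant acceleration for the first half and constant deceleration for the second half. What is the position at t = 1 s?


Symmetric rest-to-rest: each phase covers (pf-p0)/2 in time T/2. 0.5*a*(T/2)^2 = (pf-p0)/2 => a = 4*(pf-p0)/T^2
a = 4*(7.3-0.5)/6^2 = 0.7556
t = 1 is in the acceleration phase (t <= T/2).
p = p0 + 0.5*a*t^2 = 0.5 + 0.5*0.7556*1^2
= 0.8778


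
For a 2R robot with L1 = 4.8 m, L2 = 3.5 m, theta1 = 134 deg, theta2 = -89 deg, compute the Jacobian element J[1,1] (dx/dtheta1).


J[1,1] = -L1*sin(t1) - L2*sin(t1+t2)
= -4.8*sin(134) - 3.5*sin(45)
= -5.9277


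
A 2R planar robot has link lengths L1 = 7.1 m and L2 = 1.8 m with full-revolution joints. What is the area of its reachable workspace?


r_max = L1 + L2 = 8.9 m
r_min = |L1 - L2| = 5.3 m
Area = pi*(r_max^2 - r_min^2)
= pi*(79.21 - 28.09)
= pi * 51.12
= 160.5982 m^2


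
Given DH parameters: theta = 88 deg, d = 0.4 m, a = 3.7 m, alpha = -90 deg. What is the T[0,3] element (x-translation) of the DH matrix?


T[0,3] = a * cos(theta)
= 3.7 * cos(88 deg)
= 3.7 * 0.0349
= 0.1291


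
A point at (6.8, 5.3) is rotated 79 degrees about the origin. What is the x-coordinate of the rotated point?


x' = x*cos(theta) - y*sin(theta)
cos(79 deg) = 0.1908, sin(79 deg) = 0.9816
x' = 6.8 * 0.1908 - 5.3 * 0.9816
= 1.2975 - 5.2026
= -3.9051


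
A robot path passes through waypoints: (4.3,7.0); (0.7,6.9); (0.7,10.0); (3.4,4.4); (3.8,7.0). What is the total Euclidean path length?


Segment lengths:
  seg1 = sqrt((-3.6)^2 + (-0.1)^2) = 3.6014
  seg2 = sqrt((0.0)^2 + (3.1)^2) = 3.1
  seg3 = sqrt((2.7)^2 + (-5.6)^2) = 6.2169
  seg4 = sqrt((0.4)^2 + (2.6)^2) = 2.6306
Total = 15.5489


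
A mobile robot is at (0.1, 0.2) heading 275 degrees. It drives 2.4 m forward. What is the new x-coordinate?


x_new = x0 + d*cos(theta)
= 0.1 + 2.4*cos(275)
= 0.1 + 0.2092
= 0.3092


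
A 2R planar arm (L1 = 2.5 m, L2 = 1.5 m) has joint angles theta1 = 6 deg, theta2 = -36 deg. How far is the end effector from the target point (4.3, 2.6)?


End effector via forward kinematics:
x = L1*cos(t1) + L2*cos(t1+t2) = 3.7853
y = L1*sin(t1) + L2*sin(t1+t2) = -0.4887
Distance to target:
d = sqrt((4.3 - 3.7853)^2 + (2.6 - -0.4887)^2)
= sqrt(0.2649 + 9.5399)
= 3.1313 m


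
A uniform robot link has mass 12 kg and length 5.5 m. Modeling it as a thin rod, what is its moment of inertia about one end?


I = (1/3) * m * L^2
= (1/3) * 12 * 5.5^2
= 0.333333 * 12 * 30.25
= 121.0 kg*m^2


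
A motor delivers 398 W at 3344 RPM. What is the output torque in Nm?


omega = 3344 * 2*pi/60 = 350.1829 rad/s
tau = P / omega = 398 / 350.1829
= 1.1365 Nm


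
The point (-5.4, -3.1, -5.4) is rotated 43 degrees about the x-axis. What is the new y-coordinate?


Rotation about x-axis: y' = y*cos(theta) - z*sin(theta)
= -3.1 * 0.7314 - -5.4 * 0.682
= 1.4156


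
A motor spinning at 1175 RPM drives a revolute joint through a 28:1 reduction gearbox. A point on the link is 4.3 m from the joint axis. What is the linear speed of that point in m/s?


omega_motor = 1175 * 2*pi/60 = 123.0457 rad/s
omega_joint = omega_motor / 28 = 4.3945 rad/s
v = omega_joint * r = 4.3945 * 4.3
= 18.8963 m/s


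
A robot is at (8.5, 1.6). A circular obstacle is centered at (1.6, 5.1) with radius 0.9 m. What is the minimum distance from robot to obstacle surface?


center_dist = sqrt((8.5-1.6)^2 + (1.6-5.1)^2)
= sqrt(47.61 + 12.25)
= 7.7369
min_dist = center_dist - radius = 7.7369 - 0.9 = 6.8369 m


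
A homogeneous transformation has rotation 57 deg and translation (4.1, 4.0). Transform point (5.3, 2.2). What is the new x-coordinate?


x' = cos(theta)*px - sin(theta)*py + tx
= 0.5446*5.3 - 0.8387*2.2 + 4.1
= 5.1415


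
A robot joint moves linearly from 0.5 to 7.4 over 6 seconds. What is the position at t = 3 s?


s = t/T = 3/6 = 0.5
p(t) = p0 + (pf-p0)*s
= 0.5 + (7.4 - 0.5) * 0.5
= 3.95


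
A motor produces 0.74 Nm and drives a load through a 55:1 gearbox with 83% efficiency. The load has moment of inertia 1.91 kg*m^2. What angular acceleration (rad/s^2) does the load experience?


tau_out = tau_motor * N * eta
= 0.74 * 55 * 0.83 = 33.781 Nm
alpha = tau_out / I = 33.781 / 1.91
= 17.6864 rad/s^2


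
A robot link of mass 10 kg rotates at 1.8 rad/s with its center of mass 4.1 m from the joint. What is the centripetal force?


F = m * omega^2 * r
= 10 * 1.8^2 * 4.1
= 10 * 3.24 * 4.1
= 132.84 N


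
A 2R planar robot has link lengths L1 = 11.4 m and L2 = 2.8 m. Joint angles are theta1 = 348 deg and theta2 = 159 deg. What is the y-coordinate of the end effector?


Convert angles to radians: theta1 = 6.0737, theta2 = 2.7751
y = L1*sin(theta1) + L2*sin(theta1+theta2)
y = -2.3702 + 1.525
y = -0.8452


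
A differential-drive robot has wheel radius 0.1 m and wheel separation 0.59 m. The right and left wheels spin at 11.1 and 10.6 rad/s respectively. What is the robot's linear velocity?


vR = r*wR = 0.1*11.1 = 1.11 m/s
vL = r*wL = 0.1*10.6 = 1.06 m/s
v = (vR+vL)/2 = 1.085 m/s
omega = (vR-vL)/L = 0.0847 rad/s
linear velocity = 1.085 m/s


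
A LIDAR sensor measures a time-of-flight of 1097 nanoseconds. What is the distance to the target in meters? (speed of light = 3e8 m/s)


tof = 1097 ns = 1.097e-06 s
dist = c * tof / 2
= 3e8 * 1.097e-06 / 2
= 164.55 m


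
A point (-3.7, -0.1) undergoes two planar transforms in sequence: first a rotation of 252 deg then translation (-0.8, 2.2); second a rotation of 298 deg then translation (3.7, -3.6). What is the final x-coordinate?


After transform 1:
x1 = cos(252)*-3.7 - sin(252)*-0.1 + -0.8 = 0.2483
y1 = sin(252)*-3.7 + cos(252)*-0.1 + 2.2 = 5.7498
After transform 2:
x2 = cos(298)*0.2483 - sin(298)*5.7498 + 3.7
= 8.8933


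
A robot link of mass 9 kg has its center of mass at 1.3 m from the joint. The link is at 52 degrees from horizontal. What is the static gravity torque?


tau = m*g*L*cos(angle)
= 9 * 9.81 * 1.3 * cos(52 deg)
= 9 * 9.81 * 1.3 * 0.6157
= 70.6638 Nm


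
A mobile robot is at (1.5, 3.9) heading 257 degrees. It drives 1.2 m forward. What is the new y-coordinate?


y_new = y0 + d*sin(theta)
= 3.9 + 1.2*sin(257)
= 3.9 + -1.1692
= 2.7308


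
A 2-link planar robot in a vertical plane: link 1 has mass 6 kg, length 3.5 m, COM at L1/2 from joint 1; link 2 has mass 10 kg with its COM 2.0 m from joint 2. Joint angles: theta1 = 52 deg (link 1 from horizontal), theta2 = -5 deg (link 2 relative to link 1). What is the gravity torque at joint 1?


Horizontal distance from joint 1 to link-1 COM:
  x_c1 = (L1/2)*cos(t1) = 1.75 * 0.6157 = 1.0774 m
Horizontal distance from joint 1 to link-2 COM:
  x_c2 = L1*cos(t1) + Lc2*cos(t1+t2)
       = 3.5*0.6157 + 2.0*0.682 = 3.5188 m
tau1 = m1*g*x_c1 + m2*g*x_c2
     = 6*9.81*1.0774 + 10*9.81*3.5188
     = 63.4162 + 345.1954
     = 408.6117 Nm


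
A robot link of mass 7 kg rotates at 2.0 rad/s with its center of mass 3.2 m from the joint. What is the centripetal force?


F = m * omega^2 * r
= 7 * 2.0^2 * 3.2
= 7 * 4.0 * 3.2
= 89.6 N


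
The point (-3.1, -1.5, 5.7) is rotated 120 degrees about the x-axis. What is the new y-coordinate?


Rotation about x-axis: y' = y*cos(theta) - z*sin(theta)
= -1.5 * -0.5 - 5.7 * 0.866
= -4.1863


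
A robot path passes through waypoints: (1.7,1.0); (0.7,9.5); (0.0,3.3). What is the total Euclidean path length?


Segment lengths:
  seg1 = sqrt((-1.0)^2 + (8.5)^2) = 8.5586
  seg2 = sqrt((-0.7)^2 + (-6.2)^2) = 6.2394
Total = 14.798


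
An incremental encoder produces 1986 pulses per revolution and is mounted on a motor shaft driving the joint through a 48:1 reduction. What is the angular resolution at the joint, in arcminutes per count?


counts per rev = 1986
effective counts at joint = 1986 * 48 = 95328
resolution = 360*60 / 95328
= 0.2266 arcmin/count


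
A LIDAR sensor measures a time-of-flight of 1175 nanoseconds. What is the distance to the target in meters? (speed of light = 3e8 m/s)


tof = 1175 ns = 1.175e-06 s
dist = c * tof / 2
= 3e8 * 1.175e-06 / 2
= 176.25 m


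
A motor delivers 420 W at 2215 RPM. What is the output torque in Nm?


omega = 2215 * 2*pi/60 = 231.9543 rad/s
tau = P / omega = 420 / 231.9543
= 1.8107 Nm


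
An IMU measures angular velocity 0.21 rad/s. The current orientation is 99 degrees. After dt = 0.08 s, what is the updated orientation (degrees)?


delta_theta = w * dt = 0.21 * 0.08 = 0.0168 rad
= 0.9626 deg
theta_new = 99 + 0.9626 = 99.9626 deg


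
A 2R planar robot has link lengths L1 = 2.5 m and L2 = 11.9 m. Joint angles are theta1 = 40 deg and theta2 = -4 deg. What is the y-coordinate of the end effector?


Convert angles to radians: theta1 = 0.6981, theta2 = -0.0698
y = L1*sin(theta1) + L2*sin(theta1+theta2)
y = 1.607 + 6.9946
y = 8.6016


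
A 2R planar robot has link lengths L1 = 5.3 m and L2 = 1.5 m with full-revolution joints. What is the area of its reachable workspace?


r_max = L1 + L2 = 6.8 m
r_min = |L1 - L2| = 3.8 m
Area = pi*(r_max^2 - r_min^2)
= pi*(46.24 - 14.44)
= pi * 31.8
= 99.9026 m^2


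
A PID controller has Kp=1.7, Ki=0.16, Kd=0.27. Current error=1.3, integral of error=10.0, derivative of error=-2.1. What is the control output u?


u = Kp*e + Ki*int(e) + Kd*de/dt
= 1.7*1.3 + 0.16*10.0 + 0.27*(-2.1)
= 2.21 + 1.6 + -0.567
= 3.243


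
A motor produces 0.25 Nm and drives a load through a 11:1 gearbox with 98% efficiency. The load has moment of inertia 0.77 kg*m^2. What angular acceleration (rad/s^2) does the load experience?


tau_out = tau_motor * N * eta
= 0.25 * 11 * 0.98 = 2.695 Nm
alpha = tau_out / I = 2.695 / 0.77
= 3.5 rad/s^2


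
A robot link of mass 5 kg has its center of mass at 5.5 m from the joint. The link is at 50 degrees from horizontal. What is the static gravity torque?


tau = m*g*L*cos(angle)
= 5 * 9.81 * 5.5 * cos(50 deg)
= 5 * 9.81 * 5.5 * 0.6428
= 173.408 Nm


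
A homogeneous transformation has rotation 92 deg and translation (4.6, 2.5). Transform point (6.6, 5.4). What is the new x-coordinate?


x' = cos(theta)*px - sin(theta)*py + tx
= -0.0349*6.6 - 0.9994*5.4 + 4.6
= -1.027


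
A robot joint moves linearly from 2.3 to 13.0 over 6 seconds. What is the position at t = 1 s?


s = t/T = 1/6 = 0.1667
p(t) = p0 + (pf-p0)*s
= 2.3 + (13.0 - 2.3) * 0.1667
= 4.0833


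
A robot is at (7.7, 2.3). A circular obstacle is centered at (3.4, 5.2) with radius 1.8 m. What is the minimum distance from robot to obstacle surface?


center_dist = sqrt((7.7-3.4)^2 + (2.3-5.2)^2)
= sqrt(18.49 + 8.41)
= 5.1865
min_dist = center_dist - radius = 5.1865 - 1.8 = 3.3865 m


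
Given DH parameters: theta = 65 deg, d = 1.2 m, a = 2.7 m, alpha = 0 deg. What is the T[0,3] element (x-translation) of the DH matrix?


T[0,3] = a * cos(theta)
= 2.7 * cos(65 deg)
= 2.7 * 0.4226
= 1.1411


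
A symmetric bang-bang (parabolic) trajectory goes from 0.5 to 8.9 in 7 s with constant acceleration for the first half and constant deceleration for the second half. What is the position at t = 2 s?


Symmetric rest-to-rest: each phase covers (pf-p0)/2 in time T/2. 0.5*a*(T/2)^2 = (pf-p0)/2 => a = 4*(pf-p0)/T^2
a = 4*(8.9-0.5)/7^2 = 0.6857
t = 2 is in the acceleration phase (t <= T/2).
p = p0 + 0.5*a*t^2 = 0.5 + 0.5*0.6857*2^2
= 1.8714


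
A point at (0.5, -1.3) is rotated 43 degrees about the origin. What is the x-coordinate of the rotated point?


x' = x*cos(theta) - y*sin(theta)
cos(43 deg) = 0.7314, sin(43 deg) = 0.682
x' = 0.5 * 0.7314 - -1.3 * 0.682
= 0.3657 - -0.8866
= 1.2523


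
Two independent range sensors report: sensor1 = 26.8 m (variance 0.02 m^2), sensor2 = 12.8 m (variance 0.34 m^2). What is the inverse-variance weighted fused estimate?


w1 = (1/var1) / (1/var1 + 1/var2)
   = 50.0 / (50.0 + 2.9412) = 0.9444
w2 = 1 - w1 = 0.0556
fused = w1*s1 + w2*s2 = 25.3111 + 0.7111
= 26.0222 m


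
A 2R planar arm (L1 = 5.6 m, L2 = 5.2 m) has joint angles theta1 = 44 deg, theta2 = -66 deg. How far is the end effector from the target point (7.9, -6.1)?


End effector via forward kinematics:
x = L1*cos(t1) + L2*cos(t1+t2) = 8.8497
y = L1*sin(t1) + L2*sin(t1+t2) = 1.9421
Distance to target:
d = sqrt((7.9 - 8.8497)^2 + (-6.1 - 1.9421)^2)
= sqrt(0.9019 + 64.6759)
= 8.098 m


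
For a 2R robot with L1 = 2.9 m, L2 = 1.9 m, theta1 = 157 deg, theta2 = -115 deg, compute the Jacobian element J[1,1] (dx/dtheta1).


J[1,1] = -L1*sin(t1) - L2*sin(t1+t2)
= -2.9*sin(157) - 1.9*sin(42)
= -2.4045


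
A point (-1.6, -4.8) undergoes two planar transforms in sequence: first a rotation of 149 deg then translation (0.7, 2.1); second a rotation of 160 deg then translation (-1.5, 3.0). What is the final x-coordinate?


After transform 1:
x1 = cos(149)*-1.6 - sin(149)*-4.8 + 0.7 = 4.5437
y1 = sin(149)*-1.6 + cos(149)*-4.8 + 2.1 = 5.3903
After transform 2:
x2 = cos(160)*4.5437 - sin(160)*5.3903 + -1.5
= -7.6132


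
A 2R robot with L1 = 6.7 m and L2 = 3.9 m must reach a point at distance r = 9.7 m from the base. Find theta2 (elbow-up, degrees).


cos(theta2) = (r^2 - L1^2 - L2^2) / (2*L1*L2)
cos(theta2) = (94.09 - 44.89 - 15.21) / 52.26
cos(theta2) = 0.650402
theta2 = 49.4281 degrees


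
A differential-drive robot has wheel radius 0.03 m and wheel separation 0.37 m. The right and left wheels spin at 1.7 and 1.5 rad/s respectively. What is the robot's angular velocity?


vR = r*wR = 0.03*1.7 = 0.051 m/s
vL = r*wL = 0.03*1.5 = 0.045 m/s
v = (vR+vL)/2 = 0.048 m/s
omega = (vR-vL)/L = 0.0162 rad/s
angular velocity = 0.0162 rad/s


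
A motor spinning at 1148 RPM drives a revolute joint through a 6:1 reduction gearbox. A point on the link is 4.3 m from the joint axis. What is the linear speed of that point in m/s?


omega_motor = 1148 * 2*pi/60 = 120.2183 rad/s
omega_joint = omega_motor / 6 = 20.0364 rad/s
v = omega_joint * r = 20.0364 * 4.3
= 86.1564 m/s


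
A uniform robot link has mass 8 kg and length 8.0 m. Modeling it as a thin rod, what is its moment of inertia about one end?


I = (1/3) * m * L^2
= (1/3) * 8 * 8.0^2
= 0.333333 * 8 * 64.0
= 170.6667 kg*m^2


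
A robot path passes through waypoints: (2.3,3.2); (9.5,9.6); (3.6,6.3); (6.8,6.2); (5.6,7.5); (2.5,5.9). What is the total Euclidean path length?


Segment lengths:
  seg1 = sqrt((7.2)^2 + (6.4)^2) = 9.6333
  seg2 = sqrt((-5.9)^2 + (-3.3)^2) = 6.7602
  seg3 = sqrt((3.2)^2 + (-0.1)^2) = 3.2016
  seg4 = sqrt((-1.2)^2 + (1.3)^2) = 1.7692
  seg5 = sqrt((-3.1)^2 + (-1.6)^2) = 3.4886
Total = 24.8527


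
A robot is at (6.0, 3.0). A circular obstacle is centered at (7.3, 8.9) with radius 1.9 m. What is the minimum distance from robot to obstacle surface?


center_dist = sqrt((6.0-7.3)^2 + (3.0-8.9)^2)
= sqrt(1.69 + 34.81)
= 6.0415
min_dist = center_dist - radius = 6.0415 - 1.9 = 4.1415 m


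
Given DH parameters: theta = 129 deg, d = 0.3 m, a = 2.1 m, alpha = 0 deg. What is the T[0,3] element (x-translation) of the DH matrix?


T[0,3] = a * cos(theta)
= 2.1 * cos(129 deg)
= 2.1 * -0.6293
= -1.3216


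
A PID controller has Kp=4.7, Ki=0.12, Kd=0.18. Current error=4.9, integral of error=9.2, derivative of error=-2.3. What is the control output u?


u = Kp*e + Ki*int(e) + Kd*de/dt
= 4.7*4.9 + 0.12*9.2 + 0.18*(-2.3)
= 23.03 + 1.104 + -0.414
= 23.72


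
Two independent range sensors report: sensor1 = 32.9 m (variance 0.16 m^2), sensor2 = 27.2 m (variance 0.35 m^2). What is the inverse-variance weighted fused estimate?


w1 = (1/var1) / (1/var1 + 1/var2)
   = 6.25 / (6.25 + 2.8571) = 0.6863
w2 = 1 - w1 = 0.3137
fused = w1*s1 + w2*s2 = 22.5784 + 8.5333
= 31.1118 m


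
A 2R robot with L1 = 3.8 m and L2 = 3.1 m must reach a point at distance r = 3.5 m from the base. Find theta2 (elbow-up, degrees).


cos(theta2) = (r^2 - L1^2 - L2^2) / (2*L1*L2)
cos(theta2) = (12.25 - 14.44 - 9.61) / 23.56
cos(theta2) = -0.500849
theta2 = 120.0562 degrees


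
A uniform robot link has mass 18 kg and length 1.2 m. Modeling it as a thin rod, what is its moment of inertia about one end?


I = (1/3) * m * L^2
= (1/3) * 18 * 1.2^2
= 0.333333 * 18 * 1.44
= 8.64 kg*m^2


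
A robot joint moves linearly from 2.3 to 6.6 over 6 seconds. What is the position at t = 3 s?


s = t/T = 3/6 = 0.5
p(t) = p0 + (pf-p0)*s
= 2.3 + (6.6 - 2.3) * 0.5
= 4.45


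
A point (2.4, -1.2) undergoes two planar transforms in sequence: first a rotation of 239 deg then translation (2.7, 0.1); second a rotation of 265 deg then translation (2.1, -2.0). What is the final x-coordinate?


After transform 1:
x1 = cos(239)*2.4 - sin(239)*-1.2 + 2.7 = 0.4353
y1 = sin(239)*2.4 + cos(239)*-1.2 + 0.1 = -1.3392
After transform 2:
x2 = cos(265)*0.4353 - sin(265)*-1.3392 + 2.1
= 0.728


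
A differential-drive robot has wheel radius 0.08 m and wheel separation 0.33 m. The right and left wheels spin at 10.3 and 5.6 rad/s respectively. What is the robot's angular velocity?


vR = r*wR = 0.08*10.3 = 0.824 m/s
vL = r*wL = 0.08*5.6 = 0.448 m/s
v = (vR+vL)/2 = 0.636 m/s
omega = (vR-vL)/L = 1.1394 rad/s
angular velocity = 1.1394 rad/s


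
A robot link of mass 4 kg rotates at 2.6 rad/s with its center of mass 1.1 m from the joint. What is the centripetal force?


F = m * omega^2 * r
= 4 * 2.6^2 * 1.1
= 4 * 6.76 * 1.1
= 29.744 N


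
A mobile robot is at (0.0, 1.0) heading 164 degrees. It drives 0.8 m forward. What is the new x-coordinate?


x_new = x0 + d*cos(theta)
= 0.0 + 0.8*cos(164)
= 0.0 + -0.769
= -0.769


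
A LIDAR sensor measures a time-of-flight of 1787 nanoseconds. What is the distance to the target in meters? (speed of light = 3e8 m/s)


tof = 1787 ns = 1.787e-06 s
dist = c * tof / 2
= 3e8 * 1.787e-06 / 2
= 268.05 m


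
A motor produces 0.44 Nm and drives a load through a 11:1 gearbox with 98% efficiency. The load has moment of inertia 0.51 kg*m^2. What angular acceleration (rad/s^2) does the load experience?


tau_out = tau_motor * N * eta
= 0.44 * 11 * 0.98 = 4.7432 Nm
alpha = tau_out / I = 4.7432 / 0.51
= 9.3004 rad/s^2


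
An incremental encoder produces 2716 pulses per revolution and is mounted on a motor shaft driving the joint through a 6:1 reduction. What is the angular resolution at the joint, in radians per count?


counts per rev = 2716
effective counts at joint = 2716 * 6 = 16296
resolution = 2*pi / 16296
= 3.8557e-04 rad/count


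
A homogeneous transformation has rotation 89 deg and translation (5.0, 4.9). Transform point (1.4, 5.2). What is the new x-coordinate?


x' = cos(theta)*px - sin(theta)*py + tx
= 0.0175*1.4 - 0.9998*5.2 + 5.0
= -0.1748


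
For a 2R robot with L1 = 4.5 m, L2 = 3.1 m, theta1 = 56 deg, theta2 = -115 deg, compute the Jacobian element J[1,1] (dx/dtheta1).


J[1,1] = -L1*sin(t1) - L2*sin(t1+t2)
= -4.5*sin(56) - 3.1*sin(-59)
= -1.0735


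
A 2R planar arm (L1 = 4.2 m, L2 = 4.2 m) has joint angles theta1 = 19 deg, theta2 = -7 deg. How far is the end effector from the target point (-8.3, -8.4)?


End effector via forward kinematics:
x = L1*cos(t1) + L2*cos(t1+t2) = 8.0794
y = L1*sin(t1) + L2*sin(t1+t2) = 2.2406
Distance to target:
d = sqrt((-8.3 - 8.0794)^2 + (-8.4 - 2.2406)^2)
= sqrt(268.2847 + 113.2227)
= 19.5322 m


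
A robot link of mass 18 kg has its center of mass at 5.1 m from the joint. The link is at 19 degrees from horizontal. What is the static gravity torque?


tau = m*g*L*cos(angle)
= 18 * 9.81 * 5.1 * cos(19 deg)
= 18 * 9.81 * 5.1 * 0.9455
= 851.4943 Nm


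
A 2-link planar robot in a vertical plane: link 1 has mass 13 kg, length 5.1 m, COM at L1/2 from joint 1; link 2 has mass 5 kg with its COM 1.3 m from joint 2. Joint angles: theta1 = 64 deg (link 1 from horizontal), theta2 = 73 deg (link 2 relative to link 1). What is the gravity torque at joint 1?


Horizontal distance from joint 1 to link-1 COM:
  x_c1 = (L1/2)*cos(t1) = 2.55 * 0.4384 = 1.1178 m
Horizontal distance from joint 1 to link-2 COM:
  x_c2 = L1*cos(t1) + Lc2*cos(t1+t2)
       = 5.1*0.4384 + 1.3*-0.7314 = 1.2849 m
tau1 = m1*g*x_c1 + m2*g*x_c2
     = 13*9.81*1.1178 + 5*9.81*1.2849
     = 142.559 + 63.026
     = 205.5849 Nm


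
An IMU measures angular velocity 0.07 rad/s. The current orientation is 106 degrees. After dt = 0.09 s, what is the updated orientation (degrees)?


delta_theta = w * dt = 0.07 * 0.09 = 0.0063 rad
= 0.361 deg
theta_new = 106 + 0.361 = 106.361 deg


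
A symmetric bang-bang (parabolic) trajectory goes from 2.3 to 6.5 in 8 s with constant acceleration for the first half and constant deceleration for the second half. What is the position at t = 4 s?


Symmetric rest-to-rest: each phase covers (pf-p0)/2 in time T/2. 0.5*a*(T/2)^2 = (pf-p0)/2 => a = 4*(pf-p0)/T^2
a = 4*(6.5-2.3)/8^2 = 0.2625
t = 4 is in the acceleration phase (t <= T/2).
p = p0 + 0.5*a*t^2 = 2.3 + 0.5*0.2625*4^2
= 4.4


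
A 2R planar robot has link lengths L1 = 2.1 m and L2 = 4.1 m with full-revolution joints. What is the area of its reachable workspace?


r_max = L1 + L2 = 6.2 m
r_min = |L1 - L2| = 2.0 m
Area = pi*(r_max^2 - r_min^2)
= pi*(38.44 - 4.0)
= pi * 34.44
= 108.1965 m^2


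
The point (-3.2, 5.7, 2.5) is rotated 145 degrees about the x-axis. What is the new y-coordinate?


Rotation about x-axis: y' = y*cos(theta) - z*sin(theta)
= 5.7 * -0.8192 - 2.5 * 0.5736
= -6.1031


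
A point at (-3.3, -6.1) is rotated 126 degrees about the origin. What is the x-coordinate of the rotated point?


x' = x*cos(theta) - y*sin(theta)
cos(126 deg) = -0.5878, sin(126 deg) = 0.809
x' = -3.3 * -0.5878 - -6.1 * 0.809
= 1.9397 - -4.935
= 6.8747
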